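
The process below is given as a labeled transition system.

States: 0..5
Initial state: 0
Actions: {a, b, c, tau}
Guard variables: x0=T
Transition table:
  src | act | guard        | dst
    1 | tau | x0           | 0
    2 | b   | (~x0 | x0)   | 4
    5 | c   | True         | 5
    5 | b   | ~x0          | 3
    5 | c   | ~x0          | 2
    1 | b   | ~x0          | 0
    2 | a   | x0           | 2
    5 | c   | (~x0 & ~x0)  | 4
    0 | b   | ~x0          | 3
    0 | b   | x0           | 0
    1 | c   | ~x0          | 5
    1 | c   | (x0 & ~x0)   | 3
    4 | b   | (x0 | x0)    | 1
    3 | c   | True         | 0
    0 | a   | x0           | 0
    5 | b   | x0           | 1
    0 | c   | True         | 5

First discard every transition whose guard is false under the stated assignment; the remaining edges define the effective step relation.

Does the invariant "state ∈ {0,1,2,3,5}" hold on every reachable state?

Answer: INVARIANT HOLDS

Analysis:
Allowed set {0,1,2,3,5}
Reachable = {0,1,5}
  0: ok
  1: ok
  5: ok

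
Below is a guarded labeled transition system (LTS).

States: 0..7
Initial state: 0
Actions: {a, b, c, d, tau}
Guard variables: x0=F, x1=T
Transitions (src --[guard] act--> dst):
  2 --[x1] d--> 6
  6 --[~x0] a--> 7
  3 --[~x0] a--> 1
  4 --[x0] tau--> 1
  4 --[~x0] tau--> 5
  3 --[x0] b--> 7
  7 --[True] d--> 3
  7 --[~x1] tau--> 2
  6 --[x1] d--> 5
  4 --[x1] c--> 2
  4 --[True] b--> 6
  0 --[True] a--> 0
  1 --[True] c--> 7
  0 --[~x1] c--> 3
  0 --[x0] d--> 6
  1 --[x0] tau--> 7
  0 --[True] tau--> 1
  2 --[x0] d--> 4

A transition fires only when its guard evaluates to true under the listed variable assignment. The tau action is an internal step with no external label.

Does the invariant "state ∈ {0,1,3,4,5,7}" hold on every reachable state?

Safe = {0,1,3,4,5,7}
R = {0,1,3,7}
  0: safe
  1: safe
  3: safe
  7: safe

Answer: INVARIANT HOLDS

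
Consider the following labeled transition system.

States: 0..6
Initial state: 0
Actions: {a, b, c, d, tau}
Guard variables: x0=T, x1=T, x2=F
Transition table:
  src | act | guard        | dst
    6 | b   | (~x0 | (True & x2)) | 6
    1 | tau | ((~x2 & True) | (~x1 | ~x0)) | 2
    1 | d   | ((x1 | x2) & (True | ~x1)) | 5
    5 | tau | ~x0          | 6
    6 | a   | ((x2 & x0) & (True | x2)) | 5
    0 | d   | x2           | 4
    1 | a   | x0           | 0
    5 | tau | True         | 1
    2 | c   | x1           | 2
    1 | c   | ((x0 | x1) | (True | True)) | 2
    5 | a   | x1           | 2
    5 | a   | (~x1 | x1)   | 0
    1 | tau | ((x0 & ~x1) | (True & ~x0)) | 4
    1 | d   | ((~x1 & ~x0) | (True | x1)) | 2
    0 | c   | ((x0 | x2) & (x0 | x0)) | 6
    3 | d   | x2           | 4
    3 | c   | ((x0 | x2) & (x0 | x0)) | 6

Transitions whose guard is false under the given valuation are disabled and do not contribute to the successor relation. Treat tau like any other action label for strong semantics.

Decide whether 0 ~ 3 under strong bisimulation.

Bisimulation quotient by refinement:
  π0 = {{0,1,2,3,4,5,6}}
  π1 = {{0,2,3},{1},{4,6},{5}}
  π2 = {{0,3},{1},{2},{4,6},{5}}
stable after 3 split(s): 5 block(s)
class of 0: {0,3}; class of 3: {0,3}

Answer: BISIMILAR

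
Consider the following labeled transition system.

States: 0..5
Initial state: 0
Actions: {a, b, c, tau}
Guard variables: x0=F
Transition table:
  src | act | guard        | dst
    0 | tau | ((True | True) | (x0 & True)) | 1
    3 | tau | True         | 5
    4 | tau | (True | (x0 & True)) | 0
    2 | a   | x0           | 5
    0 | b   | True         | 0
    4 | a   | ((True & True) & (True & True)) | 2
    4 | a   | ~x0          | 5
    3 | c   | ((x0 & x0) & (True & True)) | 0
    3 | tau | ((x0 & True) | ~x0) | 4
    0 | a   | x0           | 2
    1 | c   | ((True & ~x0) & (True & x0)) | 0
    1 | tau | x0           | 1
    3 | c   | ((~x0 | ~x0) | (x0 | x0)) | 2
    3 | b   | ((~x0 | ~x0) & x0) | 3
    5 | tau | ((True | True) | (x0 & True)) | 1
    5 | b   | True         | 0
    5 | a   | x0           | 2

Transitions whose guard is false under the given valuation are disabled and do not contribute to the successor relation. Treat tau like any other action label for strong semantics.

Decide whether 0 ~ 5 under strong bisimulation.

Bisimulation quotient by refinement:
  round 0: {{0,1,2,3,4,5}}
  round 1: {{0,5},{1,2},{3},{4}}
Fixed point at round 2; 4 class(es).
[0]={0,5}  [5]={0,5}

Answer: BISIMILAR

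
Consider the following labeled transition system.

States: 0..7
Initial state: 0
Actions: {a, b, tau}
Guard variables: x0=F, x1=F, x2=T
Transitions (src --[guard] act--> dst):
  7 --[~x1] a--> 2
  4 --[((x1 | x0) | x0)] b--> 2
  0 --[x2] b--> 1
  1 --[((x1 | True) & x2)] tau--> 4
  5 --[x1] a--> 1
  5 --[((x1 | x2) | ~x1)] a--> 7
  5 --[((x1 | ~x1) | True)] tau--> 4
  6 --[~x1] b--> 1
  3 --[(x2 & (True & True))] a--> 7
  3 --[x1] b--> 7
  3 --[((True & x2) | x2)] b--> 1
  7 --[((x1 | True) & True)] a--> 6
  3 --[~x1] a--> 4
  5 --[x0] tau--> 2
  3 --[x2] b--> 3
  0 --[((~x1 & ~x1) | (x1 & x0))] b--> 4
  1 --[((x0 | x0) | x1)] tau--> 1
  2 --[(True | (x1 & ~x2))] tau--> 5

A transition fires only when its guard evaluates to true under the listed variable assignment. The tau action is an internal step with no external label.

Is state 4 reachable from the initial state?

Answer: REACHABLE

Trace:
13 transition(s) survive guard evaluation.
L0 = {0}
L1 = {1,4}  total {0,1,4}
Reachable = {0,1,4}
trace reaching 4: b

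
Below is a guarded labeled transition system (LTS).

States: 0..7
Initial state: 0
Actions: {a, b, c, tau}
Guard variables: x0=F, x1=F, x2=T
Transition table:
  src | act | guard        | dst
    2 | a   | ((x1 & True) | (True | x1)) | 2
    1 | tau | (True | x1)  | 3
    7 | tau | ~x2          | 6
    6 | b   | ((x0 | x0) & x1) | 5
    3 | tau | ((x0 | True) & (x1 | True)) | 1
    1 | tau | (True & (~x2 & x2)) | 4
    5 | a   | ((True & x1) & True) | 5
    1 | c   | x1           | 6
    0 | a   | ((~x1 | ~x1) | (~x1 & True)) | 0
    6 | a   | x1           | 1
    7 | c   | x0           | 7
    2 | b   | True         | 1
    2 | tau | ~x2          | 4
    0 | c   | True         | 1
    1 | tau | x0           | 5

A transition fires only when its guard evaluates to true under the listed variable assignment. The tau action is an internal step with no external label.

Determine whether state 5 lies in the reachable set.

Answer: UNREACHABLE

Analysis:
6 transition(s) survive guard evaluation.
Layer 0: {0}
Layer 1: {1}  now seen {0,1}
Layer 2: {3}  now seen {0,1,3}
R = {0,1,3}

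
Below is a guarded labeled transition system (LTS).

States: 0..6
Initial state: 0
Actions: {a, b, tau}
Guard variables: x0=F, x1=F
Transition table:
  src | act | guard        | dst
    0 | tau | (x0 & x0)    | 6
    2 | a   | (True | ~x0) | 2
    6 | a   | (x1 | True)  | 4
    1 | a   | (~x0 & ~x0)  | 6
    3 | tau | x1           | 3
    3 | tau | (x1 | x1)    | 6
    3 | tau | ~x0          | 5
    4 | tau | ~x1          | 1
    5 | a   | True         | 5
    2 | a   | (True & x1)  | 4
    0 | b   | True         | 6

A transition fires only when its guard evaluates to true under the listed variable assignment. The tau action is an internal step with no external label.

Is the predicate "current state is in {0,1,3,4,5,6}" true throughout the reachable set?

Answer: INVARIANT HOLDS

Trace:
Allowed set {0,1,3,4,5,6}
Reach set: {0,1,4,6}
  0: ok
  1: ok
  4: ok
  6: ok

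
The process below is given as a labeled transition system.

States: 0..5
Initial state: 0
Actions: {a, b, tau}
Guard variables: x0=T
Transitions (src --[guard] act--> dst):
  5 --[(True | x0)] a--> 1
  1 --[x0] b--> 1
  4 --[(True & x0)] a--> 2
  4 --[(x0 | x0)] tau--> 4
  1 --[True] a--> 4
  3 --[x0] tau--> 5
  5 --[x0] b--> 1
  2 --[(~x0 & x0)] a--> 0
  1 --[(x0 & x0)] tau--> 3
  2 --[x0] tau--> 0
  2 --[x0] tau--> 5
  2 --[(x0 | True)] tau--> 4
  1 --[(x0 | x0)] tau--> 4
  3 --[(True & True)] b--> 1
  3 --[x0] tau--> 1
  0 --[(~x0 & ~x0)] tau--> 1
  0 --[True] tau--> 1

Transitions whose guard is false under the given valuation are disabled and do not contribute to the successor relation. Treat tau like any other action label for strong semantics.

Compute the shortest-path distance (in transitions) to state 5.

Answer: 3

Working:
Layered search for 5:
  depth 0: {0}
  depth 1: {1}
  depth 2: {3,4}
  depth 3: {2,5}
depth(5)=3, e.g. tau·tau·tau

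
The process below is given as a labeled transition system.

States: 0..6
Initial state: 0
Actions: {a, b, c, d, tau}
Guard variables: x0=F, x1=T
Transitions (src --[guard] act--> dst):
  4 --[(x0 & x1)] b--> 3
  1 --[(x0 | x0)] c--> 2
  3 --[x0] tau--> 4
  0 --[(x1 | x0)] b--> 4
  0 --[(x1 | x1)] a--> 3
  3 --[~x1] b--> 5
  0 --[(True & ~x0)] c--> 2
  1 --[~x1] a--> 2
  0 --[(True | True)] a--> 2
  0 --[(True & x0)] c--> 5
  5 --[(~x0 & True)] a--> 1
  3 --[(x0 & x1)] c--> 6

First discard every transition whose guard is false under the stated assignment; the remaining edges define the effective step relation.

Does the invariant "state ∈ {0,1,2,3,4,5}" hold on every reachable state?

Allowed set {0,1,2,3,4,5}
R = {0,2,3,4}
  0: ✓
  2: ✓
  3: ✓
  4: ✓

Answer: INVARIANT HOLDS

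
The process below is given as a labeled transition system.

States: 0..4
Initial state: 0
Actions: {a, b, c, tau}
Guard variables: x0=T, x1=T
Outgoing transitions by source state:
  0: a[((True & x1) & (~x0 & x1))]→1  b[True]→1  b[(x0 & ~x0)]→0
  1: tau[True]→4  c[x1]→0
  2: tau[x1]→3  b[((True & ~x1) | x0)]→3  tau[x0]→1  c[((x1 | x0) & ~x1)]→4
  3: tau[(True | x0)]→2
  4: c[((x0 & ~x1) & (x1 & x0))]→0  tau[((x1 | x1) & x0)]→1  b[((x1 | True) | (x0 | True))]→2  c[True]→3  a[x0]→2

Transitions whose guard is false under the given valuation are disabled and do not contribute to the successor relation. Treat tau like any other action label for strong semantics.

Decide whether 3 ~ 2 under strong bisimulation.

Answer: NOT BISIMILAR

Trace:
Refine partition for ~:
  round 0: {{0,1,2,3,4}}
  round 1: {{0},{1},{2},{3},{4}}
5 equivalence class(es) (converged in 2)
class of 3: {3}; class of 2: {2}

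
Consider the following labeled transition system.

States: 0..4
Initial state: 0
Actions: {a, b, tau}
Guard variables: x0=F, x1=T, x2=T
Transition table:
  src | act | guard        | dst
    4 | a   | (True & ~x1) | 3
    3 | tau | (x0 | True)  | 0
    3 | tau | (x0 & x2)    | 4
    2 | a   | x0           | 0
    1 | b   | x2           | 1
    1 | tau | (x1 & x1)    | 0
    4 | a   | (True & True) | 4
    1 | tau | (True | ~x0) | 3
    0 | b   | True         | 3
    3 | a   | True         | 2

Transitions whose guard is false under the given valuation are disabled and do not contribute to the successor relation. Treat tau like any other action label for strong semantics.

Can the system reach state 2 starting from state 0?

Guard filter leaves 7 enabled edge(s).
Layer 0: {0}
Layer 1: {3}  now seen {0,3}
Layer 2: {2}  now seen {0,2,3}
Reachable = {0,2,3}
witness 2: b·a

Answer: REACHABLE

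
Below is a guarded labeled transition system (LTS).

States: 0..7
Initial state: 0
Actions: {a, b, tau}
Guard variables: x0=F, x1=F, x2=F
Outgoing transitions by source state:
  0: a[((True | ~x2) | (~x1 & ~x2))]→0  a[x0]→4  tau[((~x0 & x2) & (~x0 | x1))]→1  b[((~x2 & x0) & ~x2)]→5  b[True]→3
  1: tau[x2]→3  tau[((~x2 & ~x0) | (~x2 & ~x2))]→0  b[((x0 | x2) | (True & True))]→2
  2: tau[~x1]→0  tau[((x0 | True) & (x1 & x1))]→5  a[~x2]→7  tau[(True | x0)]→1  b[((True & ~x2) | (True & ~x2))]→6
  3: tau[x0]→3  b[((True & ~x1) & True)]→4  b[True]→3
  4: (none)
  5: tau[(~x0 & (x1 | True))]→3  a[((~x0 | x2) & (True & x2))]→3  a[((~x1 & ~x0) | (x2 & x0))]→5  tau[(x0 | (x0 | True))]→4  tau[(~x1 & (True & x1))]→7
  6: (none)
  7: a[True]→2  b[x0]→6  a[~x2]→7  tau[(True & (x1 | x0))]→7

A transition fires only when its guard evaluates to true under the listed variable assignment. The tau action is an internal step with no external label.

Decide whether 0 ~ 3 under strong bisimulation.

Compute ~ classes (split until stable):
  P[0] = {{0,1,2,3,4,5,6,7}}
  P[1] = {{0},{1},{2},{3},{4,6},{5},{7}}
7 equivalence class(es) (converged in 2)
class of 0: {0}; class of 3: {3}

Answer: NOT BISIMILAR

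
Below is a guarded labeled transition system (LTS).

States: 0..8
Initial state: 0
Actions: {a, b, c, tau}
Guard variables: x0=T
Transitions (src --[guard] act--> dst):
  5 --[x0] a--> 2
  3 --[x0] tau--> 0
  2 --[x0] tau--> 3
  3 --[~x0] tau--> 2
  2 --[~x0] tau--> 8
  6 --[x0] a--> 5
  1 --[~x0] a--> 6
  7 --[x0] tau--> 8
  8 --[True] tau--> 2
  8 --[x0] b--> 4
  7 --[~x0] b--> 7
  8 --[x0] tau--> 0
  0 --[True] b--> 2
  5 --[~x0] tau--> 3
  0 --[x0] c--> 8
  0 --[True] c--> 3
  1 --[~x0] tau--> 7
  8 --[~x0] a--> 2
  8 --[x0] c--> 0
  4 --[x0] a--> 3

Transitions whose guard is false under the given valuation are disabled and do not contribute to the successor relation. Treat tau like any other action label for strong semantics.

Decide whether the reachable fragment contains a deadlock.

Answer: DEADLOCK-FREE

Working:
Reachable = {0,2,3,4,8}
  0: b→2  c→3  c→8  [3 exit(s)]
  2: tau→3  [1 exit(s)]
  3: tau→0  [1 exit(s)]
  4: a→3  [1 exit(s)]
  8: b→4  c→0  tau→0  tau→2  [4 exit(s)]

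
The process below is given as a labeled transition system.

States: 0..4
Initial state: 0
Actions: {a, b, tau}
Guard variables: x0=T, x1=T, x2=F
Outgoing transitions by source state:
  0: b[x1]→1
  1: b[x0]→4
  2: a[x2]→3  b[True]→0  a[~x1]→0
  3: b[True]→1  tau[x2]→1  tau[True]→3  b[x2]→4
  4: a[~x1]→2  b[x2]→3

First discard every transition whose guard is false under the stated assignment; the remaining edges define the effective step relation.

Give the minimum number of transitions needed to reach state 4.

Breadth-first toward 4:
  Layer 0: {0}
  Layer 1: {1}
  Layer 2: {4}
first hit 4 at d=2 via b·b

Answer: 2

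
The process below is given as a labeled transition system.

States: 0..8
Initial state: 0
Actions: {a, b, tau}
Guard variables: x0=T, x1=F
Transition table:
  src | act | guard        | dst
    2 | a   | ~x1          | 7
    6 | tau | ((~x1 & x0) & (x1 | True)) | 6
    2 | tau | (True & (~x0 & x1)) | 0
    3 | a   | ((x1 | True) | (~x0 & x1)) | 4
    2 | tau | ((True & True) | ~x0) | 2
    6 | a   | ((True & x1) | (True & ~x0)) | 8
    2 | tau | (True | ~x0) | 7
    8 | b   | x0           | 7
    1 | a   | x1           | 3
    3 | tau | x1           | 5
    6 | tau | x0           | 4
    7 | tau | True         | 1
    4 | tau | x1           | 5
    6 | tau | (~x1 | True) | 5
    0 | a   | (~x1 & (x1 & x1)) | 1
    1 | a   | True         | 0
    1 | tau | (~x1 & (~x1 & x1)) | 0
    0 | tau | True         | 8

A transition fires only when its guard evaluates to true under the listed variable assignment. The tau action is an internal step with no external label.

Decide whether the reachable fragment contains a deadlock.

Answer: DEADLOCK-FREE

Working:
Reach set: {0,1,7,8}
  0: tau→8  [1 out]
  1: a→0  [1 out]
  7: tau→1  [1 out]
  8: b→7  [1 out]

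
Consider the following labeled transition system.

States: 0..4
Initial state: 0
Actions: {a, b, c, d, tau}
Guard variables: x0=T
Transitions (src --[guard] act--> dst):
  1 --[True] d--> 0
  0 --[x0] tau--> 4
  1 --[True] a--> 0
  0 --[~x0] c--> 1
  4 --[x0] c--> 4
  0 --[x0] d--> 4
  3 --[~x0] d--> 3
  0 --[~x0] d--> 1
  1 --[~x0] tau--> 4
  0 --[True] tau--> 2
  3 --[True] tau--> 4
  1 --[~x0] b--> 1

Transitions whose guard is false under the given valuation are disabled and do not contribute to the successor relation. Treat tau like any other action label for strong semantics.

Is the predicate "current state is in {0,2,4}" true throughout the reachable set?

Allowed set {0,2,4}
R = {0,2,4}
  0: ok
  2: ok
  4: ok

Answer: INVARIANT HOLDS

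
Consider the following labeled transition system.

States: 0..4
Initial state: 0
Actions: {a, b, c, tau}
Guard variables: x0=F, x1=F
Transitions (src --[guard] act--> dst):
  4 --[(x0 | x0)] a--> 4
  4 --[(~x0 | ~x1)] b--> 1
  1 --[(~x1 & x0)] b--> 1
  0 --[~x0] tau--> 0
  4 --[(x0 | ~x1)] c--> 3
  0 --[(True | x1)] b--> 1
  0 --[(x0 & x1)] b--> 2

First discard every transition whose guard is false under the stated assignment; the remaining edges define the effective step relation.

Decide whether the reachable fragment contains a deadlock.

Answer: DEADLOCK at state 1

Working:
Reachable = {0,1}
  0: b→1  tau→0  [deg 2]
  1: ∅  [deadlock]
trace reaching 1: b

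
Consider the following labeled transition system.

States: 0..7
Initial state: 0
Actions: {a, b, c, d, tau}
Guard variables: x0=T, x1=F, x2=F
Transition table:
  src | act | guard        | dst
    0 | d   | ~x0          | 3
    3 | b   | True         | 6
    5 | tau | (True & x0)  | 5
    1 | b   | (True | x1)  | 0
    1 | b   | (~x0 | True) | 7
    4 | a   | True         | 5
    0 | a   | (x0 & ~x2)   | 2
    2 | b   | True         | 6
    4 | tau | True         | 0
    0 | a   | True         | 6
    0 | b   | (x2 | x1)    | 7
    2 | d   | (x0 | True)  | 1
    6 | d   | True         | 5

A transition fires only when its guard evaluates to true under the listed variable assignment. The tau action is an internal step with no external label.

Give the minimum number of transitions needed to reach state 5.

Answer: 2

Analysis:
Breadth-first toward 5:
  depth 0: {0}
  depth 1: {2,6}
  depth 2: {1,5}
first hit 5 at d=2 via a·d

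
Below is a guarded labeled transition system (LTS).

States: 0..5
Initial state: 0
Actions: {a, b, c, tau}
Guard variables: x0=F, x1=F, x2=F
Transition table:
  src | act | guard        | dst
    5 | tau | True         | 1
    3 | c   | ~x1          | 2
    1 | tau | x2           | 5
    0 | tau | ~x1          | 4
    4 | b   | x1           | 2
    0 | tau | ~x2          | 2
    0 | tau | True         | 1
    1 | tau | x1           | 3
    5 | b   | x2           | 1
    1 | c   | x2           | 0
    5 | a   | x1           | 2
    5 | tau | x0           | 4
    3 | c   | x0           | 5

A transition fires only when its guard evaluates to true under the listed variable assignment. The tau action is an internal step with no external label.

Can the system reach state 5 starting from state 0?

After dropping false guards: 5 live edges.
Layer 0: {0}
Layer 1: {1,2,4}  total {0,1,2,4}
Reach set: {0,1,2,4}

Answer: UNREACHABLE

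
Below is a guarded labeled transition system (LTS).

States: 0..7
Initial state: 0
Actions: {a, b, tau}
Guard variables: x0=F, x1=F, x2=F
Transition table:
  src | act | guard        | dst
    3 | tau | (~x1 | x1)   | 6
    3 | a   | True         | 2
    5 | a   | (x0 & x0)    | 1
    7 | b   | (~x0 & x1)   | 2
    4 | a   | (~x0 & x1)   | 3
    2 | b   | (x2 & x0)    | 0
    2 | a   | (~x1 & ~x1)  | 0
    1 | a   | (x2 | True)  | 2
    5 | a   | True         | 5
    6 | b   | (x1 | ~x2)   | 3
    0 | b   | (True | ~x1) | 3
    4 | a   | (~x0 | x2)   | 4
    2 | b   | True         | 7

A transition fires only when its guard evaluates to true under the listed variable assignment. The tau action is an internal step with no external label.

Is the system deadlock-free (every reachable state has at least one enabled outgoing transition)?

R = {0,2,3,6,7}
  0: b→3  [deg 1]
  2: a→0  b→7  [deg 2]
  3: a→2  tau→6  [deg 2]
  6: b→3  [deg 1]
  7: ∅  [no exit]
Path to 7: b·a·b

Answer: DEADLOCK at state 7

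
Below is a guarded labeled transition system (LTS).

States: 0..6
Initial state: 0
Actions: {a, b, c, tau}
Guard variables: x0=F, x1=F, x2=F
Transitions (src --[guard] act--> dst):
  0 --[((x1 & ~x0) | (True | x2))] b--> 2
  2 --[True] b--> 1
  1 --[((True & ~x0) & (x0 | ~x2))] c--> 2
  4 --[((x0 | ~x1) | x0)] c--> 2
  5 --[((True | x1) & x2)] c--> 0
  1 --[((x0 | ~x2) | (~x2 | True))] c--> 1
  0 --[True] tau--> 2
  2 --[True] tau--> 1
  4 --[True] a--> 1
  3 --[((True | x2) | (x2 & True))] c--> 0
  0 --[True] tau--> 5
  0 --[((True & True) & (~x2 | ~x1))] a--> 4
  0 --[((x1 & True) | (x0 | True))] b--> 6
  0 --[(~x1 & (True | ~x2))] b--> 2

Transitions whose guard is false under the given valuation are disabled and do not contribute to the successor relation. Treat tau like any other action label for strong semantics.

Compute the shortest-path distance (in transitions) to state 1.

Answer: 2

Analysis:
Layered search for 1:
  depth 0: {0}
  depth 1: {2,4,5,6}
  depth 2: {1}
1 enters at depth 2; path a·a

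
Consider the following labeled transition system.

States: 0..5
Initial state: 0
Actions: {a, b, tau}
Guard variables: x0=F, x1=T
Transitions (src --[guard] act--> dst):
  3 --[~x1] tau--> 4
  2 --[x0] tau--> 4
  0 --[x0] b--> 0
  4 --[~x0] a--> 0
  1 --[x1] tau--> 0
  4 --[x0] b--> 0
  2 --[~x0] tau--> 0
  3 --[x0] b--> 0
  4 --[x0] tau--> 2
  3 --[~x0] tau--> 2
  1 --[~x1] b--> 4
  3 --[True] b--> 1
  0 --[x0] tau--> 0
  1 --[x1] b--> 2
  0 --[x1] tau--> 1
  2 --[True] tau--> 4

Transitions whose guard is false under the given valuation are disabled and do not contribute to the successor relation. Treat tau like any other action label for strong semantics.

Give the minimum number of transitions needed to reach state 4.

Answer: 3

Analysis:
BFS to 4:
  L0 = {0}
  L1 = {1}
  L2 = {2}
  L3 = {4}
4 enters at depth 3; path tau·b·tau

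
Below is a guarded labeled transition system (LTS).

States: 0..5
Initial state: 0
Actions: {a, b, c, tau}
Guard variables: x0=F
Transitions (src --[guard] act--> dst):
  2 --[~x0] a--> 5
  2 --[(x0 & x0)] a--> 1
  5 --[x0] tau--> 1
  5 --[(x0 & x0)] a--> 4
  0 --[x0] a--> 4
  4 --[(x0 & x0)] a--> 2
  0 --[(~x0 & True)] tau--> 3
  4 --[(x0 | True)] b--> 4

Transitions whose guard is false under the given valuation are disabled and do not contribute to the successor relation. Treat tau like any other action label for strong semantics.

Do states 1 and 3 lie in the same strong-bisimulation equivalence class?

Refine partition for ~:
  round 0: {{0,1,2,3,4,5}}
  round 1: {{0},{1,3,5},{2},{4}}
4 equivalence class(es) (converged in 2)
1∈{1,3,5}, 3∈{1,3,5}

Answer: BISIMILAR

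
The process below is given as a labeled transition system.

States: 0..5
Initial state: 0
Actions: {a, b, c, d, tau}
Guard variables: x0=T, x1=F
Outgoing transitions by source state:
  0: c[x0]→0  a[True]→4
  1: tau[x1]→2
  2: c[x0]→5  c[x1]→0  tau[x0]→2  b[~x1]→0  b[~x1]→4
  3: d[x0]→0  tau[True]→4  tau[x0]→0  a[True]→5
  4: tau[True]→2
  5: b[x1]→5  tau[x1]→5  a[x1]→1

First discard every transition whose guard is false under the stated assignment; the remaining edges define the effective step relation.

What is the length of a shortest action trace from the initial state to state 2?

Answer: 2

Trace:
BFS to 2:
  depth 0: {0}
  depth 1: {4}
  depth 2: {2}
depth(2)=2, e.g. a·tau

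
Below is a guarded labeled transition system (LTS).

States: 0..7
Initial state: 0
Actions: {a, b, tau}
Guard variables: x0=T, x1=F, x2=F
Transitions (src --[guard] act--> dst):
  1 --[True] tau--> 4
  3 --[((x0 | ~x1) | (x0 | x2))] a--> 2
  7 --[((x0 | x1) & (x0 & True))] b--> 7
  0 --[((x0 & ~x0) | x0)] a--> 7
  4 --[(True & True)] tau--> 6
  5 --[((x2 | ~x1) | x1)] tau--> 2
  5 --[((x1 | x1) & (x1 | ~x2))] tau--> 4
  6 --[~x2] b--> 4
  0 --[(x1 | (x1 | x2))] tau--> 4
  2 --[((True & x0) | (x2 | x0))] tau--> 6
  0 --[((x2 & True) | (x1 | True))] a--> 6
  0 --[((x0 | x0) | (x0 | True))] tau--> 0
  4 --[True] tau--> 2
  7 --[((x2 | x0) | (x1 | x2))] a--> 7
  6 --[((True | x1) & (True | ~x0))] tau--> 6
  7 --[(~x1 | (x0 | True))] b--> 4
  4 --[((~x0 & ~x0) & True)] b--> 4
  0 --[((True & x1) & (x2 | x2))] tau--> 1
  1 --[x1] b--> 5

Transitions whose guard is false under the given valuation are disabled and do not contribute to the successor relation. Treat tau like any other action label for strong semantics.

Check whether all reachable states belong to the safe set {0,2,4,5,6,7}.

Answer: INVARIANT HOLDS

Trace:
Allowed set {0,2,4,5,6,7}
Reachable = {0,2,4,6,7}
  0: safe
  2: safe
  4: safe
  6: safe
  7: safe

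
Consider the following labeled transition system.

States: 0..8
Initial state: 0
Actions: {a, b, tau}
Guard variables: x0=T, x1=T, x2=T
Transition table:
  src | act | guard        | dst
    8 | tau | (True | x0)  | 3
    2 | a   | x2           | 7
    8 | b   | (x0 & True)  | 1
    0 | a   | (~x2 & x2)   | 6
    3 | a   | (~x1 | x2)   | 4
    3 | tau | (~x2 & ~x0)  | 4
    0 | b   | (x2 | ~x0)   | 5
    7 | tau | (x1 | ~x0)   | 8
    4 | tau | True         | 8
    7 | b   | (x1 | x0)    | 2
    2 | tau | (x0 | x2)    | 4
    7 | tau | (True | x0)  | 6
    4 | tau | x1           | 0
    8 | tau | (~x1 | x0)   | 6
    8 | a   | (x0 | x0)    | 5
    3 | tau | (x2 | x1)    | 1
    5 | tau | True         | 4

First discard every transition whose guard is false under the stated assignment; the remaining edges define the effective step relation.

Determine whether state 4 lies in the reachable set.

Answer: REACHABLE

Analysis:
15 transition(s) survive guard evaluation.
depth 0: {0}
depth 1: {5}  total {0,5}
depth 2: {4}  total {0,4,5}
depth 3: {8}  total {0,4,5,8}
depth 4: {1,3,6}  total {0,1,3,4,5,6,8}
Reach set: {0,1,3,4,5,6,8}
witness 4: b·tau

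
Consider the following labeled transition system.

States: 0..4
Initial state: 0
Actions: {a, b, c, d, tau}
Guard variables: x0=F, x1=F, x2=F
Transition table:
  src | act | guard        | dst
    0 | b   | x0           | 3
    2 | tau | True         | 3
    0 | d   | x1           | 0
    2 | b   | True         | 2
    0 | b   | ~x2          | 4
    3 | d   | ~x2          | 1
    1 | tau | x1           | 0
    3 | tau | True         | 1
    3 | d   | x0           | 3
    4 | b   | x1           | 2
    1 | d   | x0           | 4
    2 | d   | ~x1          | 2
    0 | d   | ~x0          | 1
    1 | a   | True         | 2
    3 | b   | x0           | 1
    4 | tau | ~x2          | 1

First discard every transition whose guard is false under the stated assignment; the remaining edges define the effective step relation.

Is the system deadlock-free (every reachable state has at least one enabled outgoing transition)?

Answer: DEADLOCK-FREE

Analysis:
Reach set: {0,1,2,3,4}
  0: b→4  d→1  [2 exit(s)]
  1: a→2  [1 exit(s)]
  2: b→2  d→2  tau→3  [3 exit(s)]
  3: d→1  tau→1  [2 exit(s)]
  4: tau→1  [1 exit(s)]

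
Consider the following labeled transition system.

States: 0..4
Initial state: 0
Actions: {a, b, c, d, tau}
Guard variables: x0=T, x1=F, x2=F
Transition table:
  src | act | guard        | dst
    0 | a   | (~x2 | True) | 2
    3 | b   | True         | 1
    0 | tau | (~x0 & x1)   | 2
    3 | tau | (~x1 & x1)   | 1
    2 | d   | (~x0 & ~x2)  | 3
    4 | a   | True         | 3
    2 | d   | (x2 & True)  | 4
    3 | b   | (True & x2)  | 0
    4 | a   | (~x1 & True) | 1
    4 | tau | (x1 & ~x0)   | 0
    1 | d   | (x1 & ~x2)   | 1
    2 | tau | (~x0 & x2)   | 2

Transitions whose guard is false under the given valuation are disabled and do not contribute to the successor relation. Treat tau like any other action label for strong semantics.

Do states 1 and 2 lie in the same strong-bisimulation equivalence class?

Answer: BISIMILAR

Analysis:
Bisimulation quotient by refinement:
  P[0] = {{0,1,2,3,4}}
  P[1] = {{0,4},{1,2},{3}}
  P[2] = {{0},{1,2},{3},{4}}
stable after 3 split(s): 4 block(s)
class of 1: {1,2}; class of 2: {1,2}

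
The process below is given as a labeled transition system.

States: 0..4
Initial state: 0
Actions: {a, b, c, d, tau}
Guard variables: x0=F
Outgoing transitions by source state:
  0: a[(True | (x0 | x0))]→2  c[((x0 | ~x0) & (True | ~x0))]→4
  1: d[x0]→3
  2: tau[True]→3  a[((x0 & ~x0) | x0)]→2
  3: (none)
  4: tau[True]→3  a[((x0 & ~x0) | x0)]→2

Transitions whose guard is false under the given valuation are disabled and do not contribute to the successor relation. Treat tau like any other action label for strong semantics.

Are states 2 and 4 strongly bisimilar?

Compute ~ classes (split until stable):
  round 0: {{0,1,2,3,4}}
  round 1: {{0},{1,3},{2,4}}
3 equivalence class(es) (converged in 2)
class of 2: {2,4}; class of 4: {2,4}

Answer: BISIMILAR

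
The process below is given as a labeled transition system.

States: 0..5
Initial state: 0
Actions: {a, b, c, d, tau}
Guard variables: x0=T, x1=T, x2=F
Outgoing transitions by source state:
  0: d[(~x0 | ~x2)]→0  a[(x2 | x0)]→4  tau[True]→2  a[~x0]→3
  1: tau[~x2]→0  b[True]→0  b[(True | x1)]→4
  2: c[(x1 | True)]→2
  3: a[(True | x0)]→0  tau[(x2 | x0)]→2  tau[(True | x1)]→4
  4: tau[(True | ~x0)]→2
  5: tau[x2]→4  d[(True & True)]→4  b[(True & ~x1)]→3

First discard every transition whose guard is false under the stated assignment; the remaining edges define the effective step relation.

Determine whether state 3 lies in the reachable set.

12 transition(s) survive guard evaluation.
Layer 0: {0}
Layer 1: {2,4}  total {0,2,4}
Reachable = {0,2,4}

Answer: UNREACHABLE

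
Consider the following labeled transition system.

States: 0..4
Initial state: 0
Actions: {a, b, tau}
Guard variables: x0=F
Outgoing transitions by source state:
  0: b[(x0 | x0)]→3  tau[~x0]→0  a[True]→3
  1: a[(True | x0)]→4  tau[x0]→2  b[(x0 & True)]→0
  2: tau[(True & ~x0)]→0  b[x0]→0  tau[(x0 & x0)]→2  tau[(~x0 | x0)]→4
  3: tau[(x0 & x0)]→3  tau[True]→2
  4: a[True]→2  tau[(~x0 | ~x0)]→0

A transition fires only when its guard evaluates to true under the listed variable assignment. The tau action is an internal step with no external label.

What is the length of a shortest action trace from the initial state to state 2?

Layered search for 2:
  depth 0: {0}
  depth 1: {3}
  depth 2: {2}
first hit 2 at d=2 via a·tau

Answer: 2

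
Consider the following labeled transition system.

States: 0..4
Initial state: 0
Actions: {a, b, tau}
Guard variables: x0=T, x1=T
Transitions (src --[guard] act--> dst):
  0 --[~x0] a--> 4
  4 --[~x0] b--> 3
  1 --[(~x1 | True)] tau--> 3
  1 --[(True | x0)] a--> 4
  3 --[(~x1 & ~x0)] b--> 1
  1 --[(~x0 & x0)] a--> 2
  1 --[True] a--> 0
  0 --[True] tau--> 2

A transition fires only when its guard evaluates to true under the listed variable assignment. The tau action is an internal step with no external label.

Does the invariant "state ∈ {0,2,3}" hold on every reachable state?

Allowed set {0,2,3}
Reachable = {0,2}
  0: ✓
  2: ✓

Answer: INVARIANT HOLDS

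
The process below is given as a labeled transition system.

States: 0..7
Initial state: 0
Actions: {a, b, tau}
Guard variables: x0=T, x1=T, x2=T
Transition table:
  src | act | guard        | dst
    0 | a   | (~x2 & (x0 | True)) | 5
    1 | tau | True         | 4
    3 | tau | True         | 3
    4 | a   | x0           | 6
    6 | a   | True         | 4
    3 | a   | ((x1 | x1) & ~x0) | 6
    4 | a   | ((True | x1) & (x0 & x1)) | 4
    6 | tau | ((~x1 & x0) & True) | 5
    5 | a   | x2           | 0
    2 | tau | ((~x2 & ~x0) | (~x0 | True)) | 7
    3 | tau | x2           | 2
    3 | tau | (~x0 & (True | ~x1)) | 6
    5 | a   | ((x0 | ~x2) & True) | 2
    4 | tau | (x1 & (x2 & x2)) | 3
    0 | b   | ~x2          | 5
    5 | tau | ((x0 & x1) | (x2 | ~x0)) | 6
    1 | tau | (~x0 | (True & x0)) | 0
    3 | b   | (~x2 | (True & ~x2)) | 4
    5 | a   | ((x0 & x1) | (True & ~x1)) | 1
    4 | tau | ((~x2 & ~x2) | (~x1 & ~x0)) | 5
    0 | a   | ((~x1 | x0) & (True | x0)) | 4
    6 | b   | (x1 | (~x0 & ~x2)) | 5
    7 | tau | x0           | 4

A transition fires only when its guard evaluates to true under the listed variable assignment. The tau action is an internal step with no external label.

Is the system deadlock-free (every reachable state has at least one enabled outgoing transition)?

Reachable = {0,1,2,3,4,5,6,7}
  0: a→4  [1 out]
  1: tau→0  tau→4  [2 out]
  2: tau→7  [1 out]
  3: tau→2  tau→3  [2 out]
  4: a→4  a→6  tau→3  [3 out]
  5: a→0  a→1  a→2  tau→6  [4 out]
  6: a→4  b→5  [2 out]
  7: tau→4  [1 out]

Answer: DEADLOCK-FREE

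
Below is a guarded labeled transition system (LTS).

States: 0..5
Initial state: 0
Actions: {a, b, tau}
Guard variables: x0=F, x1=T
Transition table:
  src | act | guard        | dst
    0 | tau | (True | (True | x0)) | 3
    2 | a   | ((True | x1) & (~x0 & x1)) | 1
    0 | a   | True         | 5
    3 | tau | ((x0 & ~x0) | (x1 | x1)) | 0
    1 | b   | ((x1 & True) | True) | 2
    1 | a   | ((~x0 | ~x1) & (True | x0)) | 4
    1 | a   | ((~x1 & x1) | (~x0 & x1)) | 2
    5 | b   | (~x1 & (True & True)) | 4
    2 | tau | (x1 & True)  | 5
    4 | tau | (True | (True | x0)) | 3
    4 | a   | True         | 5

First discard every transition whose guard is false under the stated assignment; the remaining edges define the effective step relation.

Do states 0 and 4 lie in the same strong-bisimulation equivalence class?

Compute ~ classes (split until stable):
  P[0] = {{0,1,2,3,4,5}}
  P[1] = {{0,2,4},{1},{3},{5}}
  P[2] = {{0,4},{1},{2},{3},{5}}
stable after 3 split(s): 5 block(s)
class of 0: {0,4}; class of 4: {0,4}

Answer: BISIMILAR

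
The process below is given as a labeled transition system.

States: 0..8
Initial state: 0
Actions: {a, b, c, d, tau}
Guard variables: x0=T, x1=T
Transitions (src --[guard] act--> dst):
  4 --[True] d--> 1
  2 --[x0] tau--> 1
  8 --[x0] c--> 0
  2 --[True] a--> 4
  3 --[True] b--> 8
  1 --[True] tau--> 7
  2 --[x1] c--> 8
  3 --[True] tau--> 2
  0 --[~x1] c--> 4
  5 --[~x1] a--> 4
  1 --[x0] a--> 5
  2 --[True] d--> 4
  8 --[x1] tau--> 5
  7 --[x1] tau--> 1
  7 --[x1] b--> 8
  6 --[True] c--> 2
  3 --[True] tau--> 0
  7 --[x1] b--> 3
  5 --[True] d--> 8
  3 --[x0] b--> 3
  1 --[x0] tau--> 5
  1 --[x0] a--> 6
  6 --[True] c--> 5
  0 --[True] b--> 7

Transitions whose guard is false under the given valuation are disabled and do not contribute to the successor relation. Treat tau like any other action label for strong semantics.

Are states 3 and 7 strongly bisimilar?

Answer: NOT BISIMILAR

Analysis:
Bisimulation quotient by refinement:
  P[0] = {{0,1,2,3,4,5,6,7,8}}
  P[1] = {{0},{1},{2},{3,7},{4,5},{6},{8}}
  P[2] = {{0},{1},{2},{3},{4},{5},{6},{7},{8}}
stable after 3 split(s): 9 block(s)
[3]={3}  [7]={7}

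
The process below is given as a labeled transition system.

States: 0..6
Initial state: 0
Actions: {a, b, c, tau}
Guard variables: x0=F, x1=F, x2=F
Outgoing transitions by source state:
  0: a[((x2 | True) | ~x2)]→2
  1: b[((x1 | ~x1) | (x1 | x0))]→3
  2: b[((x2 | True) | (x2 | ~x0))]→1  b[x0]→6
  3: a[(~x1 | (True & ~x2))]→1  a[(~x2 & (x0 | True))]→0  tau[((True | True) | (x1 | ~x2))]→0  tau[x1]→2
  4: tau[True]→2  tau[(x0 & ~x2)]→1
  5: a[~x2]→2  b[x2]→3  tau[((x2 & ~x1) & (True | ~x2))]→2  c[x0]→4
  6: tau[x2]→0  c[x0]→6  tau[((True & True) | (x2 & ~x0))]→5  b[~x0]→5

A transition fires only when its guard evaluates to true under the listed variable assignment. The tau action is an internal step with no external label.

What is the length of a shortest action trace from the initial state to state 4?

Answer: UNREACHABLE

Working:
Layered search for 4:
  L0 = {0}
  L1 = {2}
  L2 = {1}
  L3 = {3}
4 never appears.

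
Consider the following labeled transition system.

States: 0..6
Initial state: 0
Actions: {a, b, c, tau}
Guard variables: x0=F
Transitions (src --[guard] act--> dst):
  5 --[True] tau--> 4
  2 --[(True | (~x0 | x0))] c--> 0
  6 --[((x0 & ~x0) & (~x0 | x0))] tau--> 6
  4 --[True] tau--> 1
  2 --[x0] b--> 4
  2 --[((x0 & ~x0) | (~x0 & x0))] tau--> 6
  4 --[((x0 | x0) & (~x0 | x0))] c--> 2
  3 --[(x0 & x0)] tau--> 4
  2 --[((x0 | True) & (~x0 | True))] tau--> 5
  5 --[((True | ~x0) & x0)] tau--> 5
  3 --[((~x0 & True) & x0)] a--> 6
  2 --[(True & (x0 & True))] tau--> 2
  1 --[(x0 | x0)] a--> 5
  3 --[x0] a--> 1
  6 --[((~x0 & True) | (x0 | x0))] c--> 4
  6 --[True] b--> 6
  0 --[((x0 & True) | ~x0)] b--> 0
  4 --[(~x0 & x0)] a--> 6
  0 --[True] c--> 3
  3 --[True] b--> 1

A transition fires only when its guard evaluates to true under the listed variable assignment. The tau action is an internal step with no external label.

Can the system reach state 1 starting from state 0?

9 transition(s) survive guard evaluation.
L0 = {0}
L1 = {3}  cumulative {0,3}
L2 = {1}  cumulative {0,1,3}
Reachable = {0,1,3}
trace reaching 1: c·b

Answer: REACHABLE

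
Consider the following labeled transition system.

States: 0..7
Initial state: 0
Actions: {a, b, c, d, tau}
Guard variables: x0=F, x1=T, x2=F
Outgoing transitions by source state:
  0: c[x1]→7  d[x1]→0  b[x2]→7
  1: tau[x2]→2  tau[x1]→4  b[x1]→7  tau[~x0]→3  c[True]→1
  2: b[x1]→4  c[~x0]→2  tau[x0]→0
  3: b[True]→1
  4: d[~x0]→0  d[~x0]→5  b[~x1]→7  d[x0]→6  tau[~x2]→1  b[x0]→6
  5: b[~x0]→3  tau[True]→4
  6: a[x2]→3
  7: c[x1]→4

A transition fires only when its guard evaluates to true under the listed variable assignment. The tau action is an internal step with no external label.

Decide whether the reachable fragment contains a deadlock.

Answer: DEADLOCK-FREE

Trace:
Reachable = {0,1,3,4,5,7}
  0: c→7  d→0  [deg 2]
  1: b→7  c→1  tau→3  tau→4  [deg 4]
  3: b→1  [deg 1]
  4: d→0  d→5  tau→1  [deg 3]
  5: b→3  tau→4  [deg 2]
  7: c→4  [deg 1]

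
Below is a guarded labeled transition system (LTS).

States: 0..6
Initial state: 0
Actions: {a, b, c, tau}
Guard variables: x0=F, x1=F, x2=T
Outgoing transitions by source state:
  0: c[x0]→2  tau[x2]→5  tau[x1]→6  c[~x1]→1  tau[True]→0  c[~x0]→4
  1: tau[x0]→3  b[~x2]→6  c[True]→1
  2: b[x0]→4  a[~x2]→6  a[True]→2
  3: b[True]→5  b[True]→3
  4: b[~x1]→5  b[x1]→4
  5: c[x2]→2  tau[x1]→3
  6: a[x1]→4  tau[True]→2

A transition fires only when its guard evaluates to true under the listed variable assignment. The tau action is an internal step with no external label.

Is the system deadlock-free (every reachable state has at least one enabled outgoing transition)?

Answer: DEADLOCK-FREE

Working:
Reach set: {0,1,2,4,5}
  0: c→1  c→4  tau→0  tau→5  [4 out]
  1: c→1  [1 out]
  2: a→2  [1 out]
  4: b→5  [1 out]
  5: c→2  [1 out]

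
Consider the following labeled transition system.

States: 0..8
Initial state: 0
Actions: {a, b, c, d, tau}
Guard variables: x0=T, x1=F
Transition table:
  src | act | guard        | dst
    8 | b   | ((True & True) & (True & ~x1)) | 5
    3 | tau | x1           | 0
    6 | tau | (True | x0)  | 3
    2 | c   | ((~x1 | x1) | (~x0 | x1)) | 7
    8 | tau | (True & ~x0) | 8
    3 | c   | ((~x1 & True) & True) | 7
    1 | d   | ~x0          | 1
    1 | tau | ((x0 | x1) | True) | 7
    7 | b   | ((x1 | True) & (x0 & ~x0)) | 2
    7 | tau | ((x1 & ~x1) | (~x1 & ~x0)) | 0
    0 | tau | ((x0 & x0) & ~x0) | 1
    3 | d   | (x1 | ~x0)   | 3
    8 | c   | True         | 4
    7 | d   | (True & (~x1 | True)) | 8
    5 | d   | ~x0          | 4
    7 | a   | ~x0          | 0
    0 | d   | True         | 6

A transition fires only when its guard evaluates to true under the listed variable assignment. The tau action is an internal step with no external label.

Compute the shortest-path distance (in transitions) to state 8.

Answer: 4

Analysis:
BFS to 8:
  L0 = {0}
  L1 = {6}
  L2 = {3}
  L3 = {7}
  L4 = {8}
first hit 8 at d=4 via d·tau·c·d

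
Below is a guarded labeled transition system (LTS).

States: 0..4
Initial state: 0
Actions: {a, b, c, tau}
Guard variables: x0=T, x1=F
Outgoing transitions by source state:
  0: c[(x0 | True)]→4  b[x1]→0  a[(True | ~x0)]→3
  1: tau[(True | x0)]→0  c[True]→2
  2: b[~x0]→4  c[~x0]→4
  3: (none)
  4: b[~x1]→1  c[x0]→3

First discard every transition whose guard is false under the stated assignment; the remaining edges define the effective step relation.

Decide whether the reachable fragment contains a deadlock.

Answer: DEADLOCK at state 2

Working:
Reachable = {0,1,2,3,4}
  0: a→3  c→4  [deg 2]
  1: c→2  tau→0  [deg 2]
  2: ∅  [STUCK]
  3: ∅  [STUCK]
  4: b→1  c→3  [deg 2]
trace reaching 2: c·b·c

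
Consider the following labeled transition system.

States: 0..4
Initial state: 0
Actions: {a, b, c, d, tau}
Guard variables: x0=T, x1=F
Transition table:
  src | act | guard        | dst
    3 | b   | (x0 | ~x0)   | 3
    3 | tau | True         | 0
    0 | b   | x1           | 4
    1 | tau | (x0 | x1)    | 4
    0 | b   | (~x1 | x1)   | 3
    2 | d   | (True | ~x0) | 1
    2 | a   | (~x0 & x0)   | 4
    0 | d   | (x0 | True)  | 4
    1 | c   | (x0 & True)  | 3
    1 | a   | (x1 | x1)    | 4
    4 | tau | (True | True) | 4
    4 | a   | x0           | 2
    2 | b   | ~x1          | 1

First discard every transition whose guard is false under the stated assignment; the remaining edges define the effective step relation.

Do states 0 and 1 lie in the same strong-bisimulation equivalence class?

Answer: NOT BISIMILAR

Working:
Bisimulation quotient by refinement:
  round 0: {{0,1,2,3,4}}
  round 1: {{0,2},{1},{3},{4}}
  round 2: {{0},{1},{2},{3},{4}}
5 equivalence class(es) (converged in 3)
class of 0: {0}; class of 1: {1}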